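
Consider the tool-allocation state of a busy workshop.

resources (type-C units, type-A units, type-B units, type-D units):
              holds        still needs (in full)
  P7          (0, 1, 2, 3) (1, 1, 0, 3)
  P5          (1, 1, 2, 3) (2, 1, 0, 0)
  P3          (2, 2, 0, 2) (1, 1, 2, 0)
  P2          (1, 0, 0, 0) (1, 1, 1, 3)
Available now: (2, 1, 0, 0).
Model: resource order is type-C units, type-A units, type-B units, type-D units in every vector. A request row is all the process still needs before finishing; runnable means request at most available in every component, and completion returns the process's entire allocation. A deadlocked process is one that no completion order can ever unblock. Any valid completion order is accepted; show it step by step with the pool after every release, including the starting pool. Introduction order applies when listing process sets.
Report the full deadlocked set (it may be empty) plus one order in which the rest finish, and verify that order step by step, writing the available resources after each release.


Nothing here is deadlocked.
Key observation: starting with P5, each completion frees enough for the next — no one is permanently blocked.
The rest can finish in the order P5, P2, P7, P3. Step-by-step check:
  pool = (2, 1, 0, 0)
  P5: need (2, 1, 0, 0) fits (2, 1, 0, 0); releases (1, 1, 2, 3), pool now (3, 2, 2, 3)
  P2: need (1, 1, 1, 3) fits (3, 2, 2, 3); releases (1, 0, 0, 0), pool now (4, 2, 2, 3)
  P7: need (1, 1, 0, 3) fits (4, 2, 2, 3); releases (0, 1, 2, 3), pool now (4, 3, 4, 6)
  P3: need (1, 1, 2, 0) fits (4, 3, 4, 6); releases (2, 2, 0, 2), pool now (6, 5, 4, 8)


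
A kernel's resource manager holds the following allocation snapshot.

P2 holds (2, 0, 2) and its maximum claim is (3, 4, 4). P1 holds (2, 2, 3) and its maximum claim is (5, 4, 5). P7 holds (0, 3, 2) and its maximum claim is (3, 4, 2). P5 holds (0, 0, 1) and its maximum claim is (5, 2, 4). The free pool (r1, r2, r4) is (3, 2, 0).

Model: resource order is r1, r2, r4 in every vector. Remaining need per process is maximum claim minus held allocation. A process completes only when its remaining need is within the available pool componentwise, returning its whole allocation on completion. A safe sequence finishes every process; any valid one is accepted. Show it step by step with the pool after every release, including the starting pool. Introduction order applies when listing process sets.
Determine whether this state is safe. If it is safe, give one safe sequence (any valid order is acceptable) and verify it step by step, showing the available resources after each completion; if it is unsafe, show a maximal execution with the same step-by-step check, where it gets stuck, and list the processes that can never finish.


SAFE, for example via the order P7, P1, P5, P2.
Key observation: the order's first zero-slack moment is P7 ((3, 1, 0) needed, (3, 2, 0) free — a requested resource with nothing to spare).
Check, step by step:
  pool = (3, 2, 0)
  P7 needs (3, 1, 0) <= (3, 2, 0) -> finishes; pool += (0, 3, 2) = (3, 5, 2)
  P1 needs (3, 2, 2) <= (3, 5, 2) -> finishes; pool += (2, 2, 3) = (5, 7, 5)
  P5 needs (5, 2, 3) <= (5, 7, 5) -> finishes; pool += (0, 0, 1) = (5, 7, 6)
  P2 needs (1, 4, 2) <= (5, 7, 6) -> finishes; pool += (2, 0, 2) = (7, 7, 8)


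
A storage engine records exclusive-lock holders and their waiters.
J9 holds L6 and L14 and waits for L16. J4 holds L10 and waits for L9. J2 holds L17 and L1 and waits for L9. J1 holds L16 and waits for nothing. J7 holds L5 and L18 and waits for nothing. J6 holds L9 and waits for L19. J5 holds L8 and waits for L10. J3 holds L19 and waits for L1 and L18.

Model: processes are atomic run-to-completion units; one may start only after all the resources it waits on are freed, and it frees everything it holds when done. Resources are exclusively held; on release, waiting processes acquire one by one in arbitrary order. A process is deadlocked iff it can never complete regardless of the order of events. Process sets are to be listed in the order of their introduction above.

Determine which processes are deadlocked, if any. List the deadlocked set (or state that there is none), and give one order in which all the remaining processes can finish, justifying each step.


Deadlocked: J4, J2, J6, J5 and J3.
Key observation: the wait chain closes on itself along J6 -> J3 -> J2 -> J6; J4 and J5 wait into the deadlock from upstream.
The rest can finish in the order J7, J1, J9.
Step-by-step check:
  J7 waits on nothing -> runs at once and releases L5 and L18
  J1 waits on nothing -> runs at once and releases L16
  J9 waits on L16 — all released -> runs and releases L6 and L14


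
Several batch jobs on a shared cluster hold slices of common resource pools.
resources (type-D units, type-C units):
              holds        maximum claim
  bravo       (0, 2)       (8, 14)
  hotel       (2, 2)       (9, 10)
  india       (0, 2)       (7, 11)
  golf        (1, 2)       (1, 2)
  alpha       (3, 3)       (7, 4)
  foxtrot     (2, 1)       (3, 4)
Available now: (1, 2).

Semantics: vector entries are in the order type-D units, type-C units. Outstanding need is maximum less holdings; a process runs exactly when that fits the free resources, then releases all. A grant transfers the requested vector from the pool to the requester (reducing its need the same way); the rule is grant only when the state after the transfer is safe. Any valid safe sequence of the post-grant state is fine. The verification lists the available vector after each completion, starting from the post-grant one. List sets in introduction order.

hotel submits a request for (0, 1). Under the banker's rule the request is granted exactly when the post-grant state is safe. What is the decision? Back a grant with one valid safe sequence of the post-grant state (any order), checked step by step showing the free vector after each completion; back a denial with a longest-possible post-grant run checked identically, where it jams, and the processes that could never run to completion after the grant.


GRANT. The post-grant state is safe; one safe sequence: golf, foxtrot, alpha, hotel, india, bravo.
Key observation: after the grant the pool drops to (1, 1), which still lets golf finish first and unwind the rest.
Step-by-step check of the post-grant state:
  pool = (1, 1)
  golf: need (0, 0) fits (1, 1); releases (1, 2), pool now (2, 3)
  foxtrot: need (1, 3) fits (2, 3); releases (2, 1), pool now (4, 4)
  alpha: need (4, 1) fits (4, 4); releases (3, 3), pool now (7, 7)
  hotel: need (7, 7) fits (7, 7); releases (2, 3), pool now (9, 10)
  india: need (7, 9) fits (9, 10); releases (0, 2), pool now (9, 12)
  bravo: need (8, 12) fits (9, 12); releases (0, 2), pool now (9, 14)


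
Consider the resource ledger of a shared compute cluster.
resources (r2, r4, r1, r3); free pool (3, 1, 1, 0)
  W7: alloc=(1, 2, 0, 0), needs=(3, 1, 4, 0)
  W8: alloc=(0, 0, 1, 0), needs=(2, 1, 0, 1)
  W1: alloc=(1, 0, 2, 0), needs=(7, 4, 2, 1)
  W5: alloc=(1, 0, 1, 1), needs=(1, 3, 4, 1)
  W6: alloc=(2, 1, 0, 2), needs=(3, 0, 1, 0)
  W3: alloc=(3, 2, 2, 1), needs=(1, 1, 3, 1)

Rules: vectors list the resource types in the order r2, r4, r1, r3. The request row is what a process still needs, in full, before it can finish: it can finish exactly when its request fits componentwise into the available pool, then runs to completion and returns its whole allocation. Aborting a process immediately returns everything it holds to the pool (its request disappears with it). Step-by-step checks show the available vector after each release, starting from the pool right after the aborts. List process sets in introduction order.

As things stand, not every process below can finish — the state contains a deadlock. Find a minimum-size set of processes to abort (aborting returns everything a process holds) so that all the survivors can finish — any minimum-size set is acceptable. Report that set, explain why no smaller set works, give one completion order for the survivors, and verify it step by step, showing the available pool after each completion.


Abort W5.
Key observation: W3 was stuck for good until W5 gave back (1, 0, 1, 1); in the order shown it finishes at step 2.
Why nothing smaller works: aborting no one leaves the state deadlocked as given.
Survivors finish in the order: W8, W3, W7, W1, W6. Walking it through (pool after the aborts first):
  pool = (4, 1, 2, 1)
  W8 needs (2, 1, 0, 1) <= (4, 1, 2, 1) -> finishes; pool += (0, 0, 1, 0) = (4, 1, 3, 1)
  W3 needs (1, 1, 3, 1) <= (4, 1, 3, 1) -> finishes; pool += (3, 2, 2, 1) = (7, 3, 5, 2)
  W7 needs (3, 1, 4, 0) <= (7, 3, 5, 2) -> finishes; pool += (1, 2, 0, 0) = (8, 5, 5, 2)
  W1 needs (7, 4, 2, 1) <= (8, 5, 5, 2) -> finishes; pool += (1, 0, 2, 0) = (9, 5, 7, 2)
  W6 needs (3, 0, 1, 0) <= (9, 5, 7, 2) -> finishes; pool += (2, 1, 0, 2) = (11, 6, 7, 4)


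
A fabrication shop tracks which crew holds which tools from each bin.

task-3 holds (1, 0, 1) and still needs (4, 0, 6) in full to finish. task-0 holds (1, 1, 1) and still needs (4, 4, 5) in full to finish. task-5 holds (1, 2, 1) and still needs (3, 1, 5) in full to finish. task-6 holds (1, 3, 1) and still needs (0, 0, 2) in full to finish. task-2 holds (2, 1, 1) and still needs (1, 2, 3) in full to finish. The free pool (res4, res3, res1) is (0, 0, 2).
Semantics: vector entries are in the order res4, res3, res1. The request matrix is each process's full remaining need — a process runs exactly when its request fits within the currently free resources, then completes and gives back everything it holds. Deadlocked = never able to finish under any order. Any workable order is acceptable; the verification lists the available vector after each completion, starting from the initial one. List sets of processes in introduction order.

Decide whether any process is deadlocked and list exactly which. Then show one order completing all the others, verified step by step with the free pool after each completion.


Deadlocked set: task-3, task-0 and task-5.
Key observation: the pool after task-6, task-2 is (3, 4, 4); every surviving request exceeds it in res1, so progress ends there.
One completion order for the rest: task-6, task-2. Verifying each step:
  pool = (0, 0, 2)
  task-6: need (0, 0, 2) fits (0, 0, 2); releases (1, 3, 1), pool now (1, 3, 3)
  task-2: need (1, 2, 3) fits (1, 3, 3); releases (2, 1, 1), pool now (3, 4, 4)
The blocked processes can never fit:
  task-3 cannot run: need (4, 0, 6) vs free (3, 4, 4) (insufficient res4 and res1)
  task-0 cannot run: need (4, 4, 5) vs free (3, 4, 4) (insufficient res4 and res1)
  task-5 cannot run: need (3, 1, 5) vs free (3, 4, 4) (insufficient res1)


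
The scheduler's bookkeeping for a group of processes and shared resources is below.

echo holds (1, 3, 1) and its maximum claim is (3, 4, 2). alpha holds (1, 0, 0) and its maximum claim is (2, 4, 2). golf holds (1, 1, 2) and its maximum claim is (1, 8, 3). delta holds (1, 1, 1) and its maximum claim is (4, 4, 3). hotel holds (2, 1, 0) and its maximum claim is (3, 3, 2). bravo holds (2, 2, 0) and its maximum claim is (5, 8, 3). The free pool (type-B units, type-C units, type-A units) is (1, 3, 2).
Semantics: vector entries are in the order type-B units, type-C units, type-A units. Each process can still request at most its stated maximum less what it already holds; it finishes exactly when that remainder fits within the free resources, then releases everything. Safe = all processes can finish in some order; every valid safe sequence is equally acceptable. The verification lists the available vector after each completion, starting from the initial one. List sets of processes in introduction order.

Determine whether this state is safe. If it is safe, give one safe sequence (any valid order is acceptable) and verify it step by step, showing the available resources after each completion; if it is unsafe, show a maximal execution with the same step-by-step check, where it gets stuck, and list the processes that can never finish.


The state is SAFE; one workable sequence: hotel, echo, golf, alpha, delta, bravo.
Key observation: the order's first zero-slack moment is hotel ((1, 2, 2) needed, (1, 3, 2) free — a requested resource with nothing to spare).
Check, step by step:
  pool = (1, 3, 2)
  run hotel (needs (1, 2, 2), free (1, 3, 2)); after release of (2, 1, 0) the pool is (3, 4, 2)
  run echo (needs (2, 1, 1), free (3, 4, 2)); after release of (1, 3, 1) the pool is (4, 7, 3)
  run golf (needs (0, 7, 1), free (4, 7, 3)); after release of (1, 1, 2) the pool is (5, 8, 5)
  run alpha (needs (1, 4, 2), free (5, 8, 5)); after release of (1, 0, 0) the pool is (6, 8, 5)
  run delta (needs (3, 3, 2), free (6, 8, 5)); after release of (1, 1, 1) the pool is (7, 9, 6)
  run bravo (needs (3, 6, 3), free (7, 9, 6)); after release of (2, 2, 0) the pool is (9, 11, 6)


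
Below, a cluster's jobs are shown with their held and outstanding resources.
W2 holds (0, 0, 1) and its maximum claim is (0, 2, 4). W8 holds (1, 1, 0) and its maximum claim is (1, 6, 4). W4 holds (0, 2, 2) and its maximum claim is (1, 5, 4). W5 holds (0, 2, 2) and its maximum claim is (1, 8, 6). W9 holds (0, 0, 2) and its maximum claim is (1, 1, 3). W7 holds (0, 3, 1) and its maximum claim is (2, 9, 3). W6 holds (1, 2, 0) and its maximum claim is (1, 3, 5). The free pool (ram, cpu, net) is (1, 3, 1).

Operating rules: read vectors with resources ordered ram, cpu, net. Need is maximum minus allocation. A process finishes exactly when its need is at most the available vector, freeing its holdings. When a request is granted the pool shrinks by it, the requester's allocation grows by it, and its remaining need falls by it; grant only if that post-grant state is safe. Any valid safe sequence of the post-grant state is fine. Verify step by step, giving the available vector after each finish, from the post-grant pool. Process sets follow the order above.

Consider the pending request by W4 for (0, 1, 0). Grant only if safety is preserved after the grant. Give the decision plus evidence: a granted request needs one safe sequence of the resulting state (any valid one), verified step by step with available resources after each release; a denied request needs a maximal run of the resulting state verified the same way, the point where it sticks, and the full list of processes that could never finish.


GRANT. The post-grant state is safe; one safe sequence: W9, W4, W8, W6, W7, W5, W2.
Key observation: the grant leaves (1, 2, 1) free — enough for W9, whose release restarts the cascade.
Verifying the post-grant state step by step:
  pool = (1, 2, 1)
  W9 needs (1, 1, 1) <= (1, 2, 1) -> finishes; pool += (0, 0, 2) = (1, 2, 3)
  W4 needs (1, 2, 2) <= (1, 2, 3) -> finishes; pool += (0, 3, 2) = (1, 5, 5)
  W8 needs (0, 5, 4) <= (1, 5, 5) -> finishes; pool += (1, 1, 0) = (2, 6, 5)
  W6 needs (0, 1, 5) <= (2, 6, 5) -> finishes; pool += (1, 2, 0) = (3, 8, 5)
  W7 needs (2, 6, 2) <= (3, 8, 5) -> finishes; pool += (0, 3, 1) = (3, 11, 6)
  W5 needs (1, 6, 4) <= (3, 11, 6) -> finishes; pool += (0, 2, 2) = (3, 13, 8)
  W2 needs (0, 2, 3) <= (3, 13, 8) -> finishes; pool += (0, 0, 1) = (3, 13, 9)


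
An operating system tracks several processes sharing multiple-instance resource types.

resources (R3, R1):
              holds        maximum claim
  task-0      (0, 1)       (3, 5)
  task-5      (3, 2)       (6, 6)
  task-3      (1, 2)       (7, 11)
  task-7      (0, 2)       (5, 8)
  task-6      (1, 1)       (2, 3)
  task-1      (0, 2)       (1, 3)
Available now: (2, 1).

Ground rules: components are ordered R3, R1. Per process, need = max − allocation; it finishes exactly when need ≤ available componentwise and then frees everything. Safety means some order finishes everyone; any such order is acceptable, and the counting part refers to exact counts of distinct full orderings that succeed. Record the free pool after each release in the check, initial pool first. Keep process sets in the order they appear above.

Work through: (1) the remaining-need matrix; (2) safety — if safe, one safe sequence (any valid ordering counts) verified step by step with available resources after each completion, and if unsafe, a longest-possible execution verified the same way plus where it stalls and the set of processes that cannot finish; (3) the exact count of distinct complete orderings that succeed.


(1) Remaining need (order R3, R1):
  task-0: (3, 4)
  task-5: (3, 4)
  task-3: (6, 9)
  task-7: (5, 6)
  task-6: (1, 2)
  task-1: (1, 1)
(2) SAFE. One safe sequence: task-1, task-6, task-0, task-5, task-7, task-3.
Key observation: the order's first zero-slack moment is task-1 ((1, 1) needed, (2, 1) free — a requested resource with nothing to spare).
Verifying each step:
  pool = (2, 1)
  run task-1 (needs (1, 1), free (2, 1)); after release of (0, 2) the pool is (2, 3)
  run task-6 (needs (1, 2), free (2, 3)); after release of (1, 1) the pool is (3, 4)
  run task-0 (needs (3, 4), free (3, 4)); after release of (0, 1) the pool is (3, 5)
  run task-5 (needs (3, 4), free (3, 5)); after release of (3, 2) the pool is (6, 7)
  run task-7 (needs (5, 6), free (6, 7)); after release of (0, 2) the pool is (6, 9)
  run task-3 (needs (6, 9), free (6, 9)); after release of (1, 2) the pool is (7, 11)
(3) Precisely 3 of the possible complete orderings are safe sequences.


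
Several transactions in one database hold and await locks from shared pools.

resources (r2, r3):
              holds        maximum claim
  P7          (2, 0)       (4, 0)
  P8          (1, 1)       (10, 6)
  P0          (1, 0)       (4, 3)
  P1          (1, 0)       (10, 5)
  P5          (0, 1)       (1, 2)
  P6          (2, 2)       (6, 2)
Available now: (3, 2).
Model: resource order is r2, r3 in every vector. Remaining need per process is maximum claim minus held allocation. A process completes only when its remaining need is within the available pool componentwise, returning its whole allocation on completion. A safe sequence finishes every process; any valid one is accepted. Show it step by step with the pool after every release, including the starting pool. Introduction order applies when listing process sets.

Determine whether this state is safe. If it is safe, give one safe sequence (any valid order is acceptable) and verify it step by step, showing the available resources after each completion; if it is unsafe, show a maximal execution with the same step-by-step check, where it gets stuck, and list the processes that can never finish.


The state is UNSAFE.
Key observation: the pool after P7, P6, P5, P0 is (8, 5); every surviving request exceeds it in r2, so progress ends there.
A maximal execution: P7, P6, P5, P0 — then nothing else fits. Check, step by step:
  pool = (3, 2)
  P7 needs (2, 0) <= (3, 2) -> finishes; pool += (2, 0) = (5, 2)
  P6 needs (4, 0) <= (5, 2) -> finishes; pool += (2, 2) = (7, 4)
  P5 needs (1, 1) <= (7, 4) -> finishes; pool += (0, 1) = (7, 5)
  P0 needs (3, 3) <= (7, 5) -> finishes; pool += (1, 0) = (8, 5)
  P8 still needs (9, 5) but only (8, 5) is free — short on r2
  P1 still needs (9, 5) but only (8, 5) is free — short on r2
Permanently blocked: P8 and P1.


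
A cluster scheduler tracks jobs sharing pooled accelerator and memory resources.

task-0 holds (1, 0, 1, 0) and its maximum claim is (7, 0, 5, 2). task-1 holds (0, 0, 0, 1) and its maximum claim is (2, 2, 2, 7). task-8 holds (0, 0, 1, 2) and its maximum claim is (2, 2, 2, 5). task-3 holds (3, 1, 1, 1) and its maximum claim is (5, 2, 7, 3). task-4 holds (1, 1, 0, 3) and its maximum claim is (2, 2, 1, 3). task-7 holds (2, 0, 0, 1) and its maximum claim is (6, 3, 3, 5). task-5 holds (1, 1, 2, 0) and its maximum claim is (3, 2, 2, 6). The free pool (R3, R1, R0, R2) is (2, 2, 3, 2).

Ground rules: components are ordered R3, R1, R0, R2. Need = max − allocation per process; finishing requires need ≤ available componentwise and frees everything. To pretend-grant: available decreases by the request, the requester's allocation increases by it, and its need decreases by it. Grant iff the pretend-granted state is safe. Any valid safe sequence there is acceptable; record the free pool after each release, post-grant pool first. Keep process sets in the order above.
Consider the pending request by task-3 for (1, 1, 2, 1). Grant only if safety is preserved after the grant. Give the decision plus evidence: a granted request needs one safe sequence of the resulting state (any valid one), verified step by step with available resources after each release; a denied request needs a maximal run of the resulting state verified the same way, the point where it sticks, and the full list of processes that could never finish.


GRANT: granting preserves safety; a valid post-grant sequence is task-4, task-8, task-5, task-3, task-0, task-7, task-1.
Key observation: the transfer keeps a workable pool ((1, 1, 1, 1)); task-4 starts the safe sequence.
Check on the post-grant state, step by step:
  pool = (1, 1, 1, 1)
  task-4 needs (1, 1, 1, 0) <= (1, 1, 1, 1) -> finishes; pool += (1, 1, 0, 3) = (2, 2, 1, 4)
  task-8 needs (2, 2, 1, 3) <= (2, 2, 1, 4) -> finishes; pool += (0, 0, 1, 2) = (2, 2, 2, 6)
  task-5 needs (2, 1, 0, 6) <= (2, 2, 2, 6) -> finishes; pool += (1, 1, 2, 0) = (3, 3, 4, 6)
  task-3 needs (1, 0, 4, 1) <= (3, 3, 4, 6) -> finishes; pool += (4, 2, 3, 2) = (7, 5, 7, 8)
  task-0 needs (6, 0, 4, 2) <= (7, 5, 7, 8) -> finishes; pool += (1, 0, 1, 0) = (8, 5, 8, 8)
  task-7 needs (4, 3, 3, 4) <= (8, 5, 8, 8) -> finishes; pool += (2, 0, 0, 1) = (10, 5, 8, 9)
  task-1 needs (2, 2, 2, 6) <= (10, 5, 8, 9) -> finishes; pool += (0, 0, 0, 1) = (10, 5, 8, 10)


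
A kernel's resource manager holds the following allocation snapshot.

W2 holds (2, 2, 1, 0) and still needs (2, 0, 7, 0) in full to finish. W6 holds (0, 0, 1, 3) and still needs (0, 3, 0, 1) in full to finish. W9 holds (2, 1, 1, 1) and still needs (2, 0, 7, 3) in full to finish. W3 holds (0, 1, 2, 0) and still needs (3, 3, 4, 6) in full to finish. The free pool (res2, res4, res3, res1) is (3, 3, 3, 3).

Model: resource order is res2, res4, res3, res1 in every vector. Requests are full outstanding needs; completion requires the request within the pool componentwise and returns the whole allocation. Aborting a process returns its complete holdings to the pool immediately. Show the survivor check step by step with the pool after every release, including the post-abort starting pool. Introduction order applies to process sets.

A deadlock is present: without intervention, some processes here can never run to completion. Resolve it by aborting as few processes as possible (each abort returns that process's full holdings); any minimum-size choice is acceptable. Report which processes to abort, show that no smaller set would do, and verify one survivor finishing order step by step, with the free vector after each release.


Minimum abort set: W2.
Key observation: the deadlocked W9 becomes finishable only because W2 released (2, 2, 1, 0); it completes at step 3 below.
Minimality: the empty abort set fails — the state is deadlocked as it stands.
Survivors finish in the order: W6, W3, W9. Walking it through (pool after the aborts first):
  pool = (5, 5, 4, 3)
  W6: need (0, 3, 0, 1) fits (5, 5, 4, 3); releases (0, 0, 1, 3), pool now (5, 5, 5, 6)
  W3: need (3, 3, 4, 6) fits (5, 5, 5, 6); releases (0, 1, 2, 0), pool now (5, 6, 7, 6)
  W9: need (2, 0, 7, 3) fits (5, 6, 7, 6); releases (2, 1, 1, 1), pool now (7, 7, 8, 7)


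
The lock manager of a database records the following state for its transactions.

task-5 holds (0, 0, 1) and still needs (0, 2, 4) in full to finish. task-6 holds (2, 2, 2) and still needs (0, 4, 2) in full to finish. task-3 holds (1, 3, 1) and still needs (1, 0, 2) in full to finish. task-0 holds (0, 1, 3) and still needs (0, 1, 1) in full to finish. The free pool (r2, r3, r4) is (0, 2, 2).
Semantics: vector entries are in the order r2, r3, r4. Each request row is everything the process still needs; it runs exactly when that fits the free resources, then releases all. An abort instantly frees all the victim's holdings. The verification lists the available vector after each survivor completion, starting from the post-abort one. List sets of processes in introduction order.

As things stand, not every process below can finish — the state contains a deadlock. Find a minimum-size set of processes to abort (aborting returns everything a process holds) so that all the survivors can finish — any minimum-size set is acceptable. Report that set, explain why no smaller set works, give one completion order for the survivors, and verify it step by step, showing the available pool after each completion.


Minimum abort set: task-3.
Key observation: the deadlocked task-6 becomes finishable only because task-3 released (1, 3, 1); it completes at step 2 below.
Minimality: the empty abort set fails — the state is deadlocked as it stands.
One survivor order: task-0, task-6, task-5. Walking it through (post-abort pool first):
  pool = (1, 5, 3)
  task-0: need (0, 1, 1) fits (1, 5, 3); releases (0, 1, 3), pool now (1, 6, 6)
  task-6: need (0, 4, 2) fits (1, 6, 6); releases (2, 2, 2), pool now (3, 8, 8)
  task-5: need (0, 2, 4) fits (3, 8, 8); releases (0, 0, 1), pool now (3, 8, 9)


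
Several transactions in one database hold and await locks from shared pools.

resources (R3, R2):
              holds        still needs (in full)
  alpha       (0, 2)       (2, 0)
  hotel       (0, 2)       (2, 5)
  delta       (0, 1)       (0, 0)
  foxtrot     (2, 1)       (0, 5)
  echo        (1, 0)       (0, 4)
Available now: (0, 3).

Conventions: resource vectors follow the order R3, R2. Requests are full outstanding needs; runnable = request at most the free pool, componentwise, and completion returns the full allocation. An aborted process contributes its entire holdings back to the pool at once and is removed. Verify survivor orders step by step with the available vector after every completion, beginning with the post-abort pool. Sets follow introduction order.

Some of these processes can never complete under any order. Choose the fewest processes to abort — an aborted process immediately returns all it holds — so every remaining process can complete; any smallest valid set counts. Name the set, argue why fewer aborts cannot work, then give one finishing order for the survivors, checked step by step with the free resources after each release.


The answer: abort alpha.
Key observation: the returned (0, 2) from alpha is what brings foxtrot — unrunnable before, under any order — into play at step 1.
No smaller set exists: with zero aborts the deadlock remains.
Survivors finish in the order: foxtrot, delta, hotel, echo. Walking it through (pool after the aborts first):
  pool = (0, 5)
  foxtrot: need (0, 5) fits (0, 5); releases (2, 1), pool now (2, 6)
  delta: need (0, 0) fits (2, 6); releases (0, 1), pool now (2, 7)
  hotel: need (2, 5) fits (2, 7); releases (0, 2), pool now (2, 9)
  echo: need (0, 4) fits (2, 9); releases (1, 0), pool now (3, 9)


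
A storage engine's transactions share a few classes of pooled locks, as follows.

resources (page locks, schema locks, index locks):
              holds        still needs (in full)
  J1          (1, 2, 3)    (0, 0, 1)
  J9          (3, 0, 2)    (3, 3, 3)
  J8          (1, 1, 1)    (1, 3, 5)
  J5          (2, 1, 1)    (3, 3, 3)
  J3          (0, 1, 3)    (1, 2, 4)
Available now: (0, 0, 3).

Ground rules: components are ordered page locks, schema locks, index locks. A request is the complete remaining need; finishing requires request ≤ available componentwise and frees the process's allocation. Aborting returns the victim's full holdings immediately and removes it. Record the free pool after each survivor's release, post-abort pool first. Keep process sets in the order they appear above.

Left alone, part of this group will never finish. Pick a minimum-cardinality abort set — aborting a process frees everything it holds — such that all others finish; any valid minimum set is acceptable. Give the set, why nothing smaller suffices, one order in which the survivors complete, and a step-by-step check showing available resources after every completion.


Minimum abort set: J9.
Key observation: the returned (3, 0, 2) from J9 is what brings J5 — unrunnable before, under any order — into play at step 4.
No smaller set exists: with zero aborts the deadlock remains.
One survivor order: J1, J3, J8, J5. Verifying each step (post-abort pool first):
  pool = (3, 0, 5)
  J1: need (0, 0, 1) fits (3, 0, 5); releases (1, 2, 3), pool now (4, 2, 8)
  J3: need (1, 2, 4) fits (4, 2, 8); releases (0, 1, 3), pool now (4, 3, 11)
  J8: need (1, 3, 5) fits (4, 3, 11); releases (1, 1, 1), pool now (5, 4, 12)
  J5: need (3, 3, 3) fits (5, 4, 12); releases (2, 1, 1), pool now (7, 5, 13)


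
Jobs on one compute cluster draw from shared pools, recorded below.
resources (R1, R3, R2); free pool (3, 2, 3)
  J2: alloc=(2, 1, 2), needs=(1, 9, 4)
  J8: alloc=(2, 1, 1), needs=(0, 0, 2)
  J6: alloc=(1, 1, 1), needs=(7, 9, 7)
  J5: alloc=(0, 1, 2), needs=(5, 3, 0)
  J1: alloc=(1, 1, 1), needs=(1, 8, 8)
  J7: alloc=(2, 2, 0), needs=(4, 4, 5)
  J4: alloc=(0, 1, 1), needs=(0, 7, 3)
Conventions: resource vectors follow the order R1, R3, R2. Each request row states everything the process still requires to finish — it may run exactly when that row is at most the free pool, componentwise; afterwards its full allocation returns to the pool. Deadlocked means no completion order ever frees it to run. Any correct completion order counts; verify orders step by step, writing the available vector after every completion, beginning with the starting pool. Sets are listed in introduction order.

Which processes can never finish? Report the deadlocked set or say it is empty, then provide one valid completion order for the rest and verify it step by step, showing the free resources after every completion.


The deadlocked set is J2, J6, J1 and J4.
Key observation: once J8, J5, J7 finish, the pool peaks at (7, 6, 6) — and every remaining process still needs more R3 than that.
One completion order for the rest: J8, J5, J7. Verifying each step:
  pool = (3, 2, 3)
  J8: need (0, 0, 2) fits (3, 2, 3); releases (2, 1, 1), pool now (5, 3, 4)
  J5: need (5, 3, 0) fits (5, 3, 4); releases (0, 1, 2), pool now (5, 4, 6)
  J7: need (4, 4, 5) fits (5, 4, 6); releases (2, 2, 0), pool now (7, 6, 6)
The blocked processes can never fit:
  blocked: J2 wants (1, 9, 4), pool (7, 6, 6) — not enough R3
  blocked: J6 wants (7, 9, 7), pool (7, 6, 6) — not enough R3 and R2
  blocked: J1 wants (1, 8, 8), pool (7, 6, 6) — not enough R3 and R2
  blocked: J4 wants (0, 7, 3), pool (7, 6, 6) — not enough R3


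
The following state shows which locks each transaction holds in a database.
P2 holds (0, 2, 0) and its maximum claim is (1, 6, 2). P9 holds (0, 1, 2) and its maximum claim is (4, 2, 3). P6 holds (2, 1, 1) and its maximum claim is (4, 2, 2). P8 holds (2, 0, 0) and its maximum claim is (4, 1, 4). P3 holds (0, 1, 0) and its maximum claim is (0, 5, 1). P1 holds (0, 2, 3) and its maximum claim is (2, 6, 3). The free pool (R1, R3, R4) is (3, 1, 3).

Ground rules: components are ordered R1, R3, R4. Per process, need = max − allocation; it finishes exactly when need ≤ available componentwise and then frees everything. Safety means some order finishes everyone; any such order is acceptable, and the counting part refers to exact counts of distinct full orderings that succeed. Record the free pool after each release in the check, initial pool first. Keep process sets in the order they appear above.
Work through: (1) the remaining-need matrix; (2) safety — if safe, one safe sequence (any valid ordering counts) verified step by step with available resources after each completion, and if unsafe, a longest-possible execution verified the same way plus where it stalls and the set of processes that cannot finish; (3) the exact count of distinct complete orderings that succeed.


(1) Remaining need (order R1, R3, R4):
  P2: (1, 4, 2)
  P9: (4, 1, 1)
  P6: (2, 1, 1)
  P8: (2, 1, 4)
  P3: (0, 4, 1)
  P1: (2, 4, 0)
(2) The state is UNSAFE.
Key observation: no order helps: past P6, P9, P8, the free pool tops out at (7, 3, 6), below what each blocked process needs in R3.
The run P6, P9, P8 cannot be extended any further. Verifying each step:
  pool = (3, 1, 3)
  run P6 (needs (2, 1, 1), free (3, 1, 3)); after release of (2, 1, 1) the pool is (5, 2, 4)
  run P9 (needs (4, 1, 1), free (5, 2, 4)); after release of (0, 1, 2) the pool is (5, 3, 6)
  run P8 (needs (2, 1, 4), free (5, 3, 6)); after release of (2, 0, 0) the pool is (7, 3, 6)
  P2 cannot run: need (1, 4, 2) vs free (7, 3, 6) (insufficient R3)
  P3 cannot run: need (0, 4, 1) vs free (7, 3, 6) (insufficient R3)
  P1 cannot run: need (2, 4, 0) vs free (7, 3, 6) (insufficient R3)
Processes that can never finish: P2, P3 and P1.
(3) Exactly 0 of the possible complete orderings are safe sequences.


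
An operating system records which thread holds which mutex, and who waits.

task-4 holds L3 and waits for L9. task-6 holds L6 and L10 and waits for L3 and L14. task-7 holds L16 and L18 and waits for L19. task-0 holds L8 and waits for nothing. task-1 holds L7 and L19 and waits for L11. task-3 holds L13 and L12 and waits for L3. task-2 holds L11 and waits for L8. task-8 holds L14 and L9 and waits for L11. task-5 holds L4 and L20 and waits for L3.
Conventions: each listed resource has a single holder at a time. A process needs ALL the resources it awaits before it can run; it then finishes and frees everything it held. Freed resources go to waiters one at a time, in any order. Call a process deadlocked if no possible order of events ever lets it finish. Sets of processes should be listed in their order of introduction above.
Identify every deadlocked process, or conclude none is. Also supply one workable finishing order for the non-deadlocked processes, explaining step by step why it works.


The deadlocked set is empty.
Key observation: although several processes wait, no cycle exists — each chain bottoms out at a free runner.
The rest can finish in the order task-0, task-2, task-1, task-7, task-8, task-4, task-6, task-5, task-3.
Step-by-step check:
  task-0: no waits; runs immediately, freeing L8
  task-2: everything it awaited (L8) is free; runs, freeing L11
  task-1: everything it awaited (L11) is free; runs, freeing L7 and L19
  task-7: everything it awaited (L19) is free; runs, freeing L16 and L18
  task-8: everything it awaited (L11) is free; runs, freeing L14 and L9
  task-4: everything it awaited (L9) is free; runs, freeing L3
  task-6: everything it awaited (L3 and L14) is free; runs, freeing L6 and L10
  task-5: everything it awaited (L3) is free; runs, freeing L4 and L20
  task-3: everything it awaited (L3) is free; runs, freeing L13 and L12


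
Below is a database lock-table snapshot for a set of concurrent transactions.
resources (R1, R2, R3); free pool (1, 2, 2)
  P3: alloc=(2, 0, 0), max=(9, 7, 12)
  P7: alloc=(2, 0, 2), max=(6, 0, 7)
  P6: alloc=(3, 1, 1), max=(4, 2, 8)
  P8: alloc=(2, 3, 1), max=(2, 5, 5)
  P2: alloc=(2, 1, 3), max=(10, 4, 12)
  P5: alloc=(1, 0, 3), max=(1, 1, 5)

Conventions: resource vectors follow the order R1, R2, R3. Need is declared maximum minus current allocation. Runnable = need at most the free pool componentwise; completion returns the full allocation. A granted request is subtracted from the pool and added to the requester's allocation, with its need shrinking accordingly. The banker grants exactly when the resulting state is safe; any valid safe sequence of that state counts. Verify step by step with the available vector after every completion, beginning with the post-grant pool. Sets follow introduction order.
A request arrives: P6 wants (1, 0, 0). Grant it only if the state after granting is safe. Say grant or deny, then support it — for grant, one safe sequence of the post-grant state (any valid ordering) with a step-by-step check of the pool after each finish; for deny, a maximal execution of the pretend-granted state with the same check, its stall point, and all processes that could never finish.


DENY. Granting would leave the state unsafe.
Key observation: after P5, P8 the pool peaks at (3, 5, 6), and each blocked process is short somewhere: P3 on R1, R2, R3; P7 on R1; P6 on R3; P2 on R1, R3.
After a pretend grant, a maximal execution: P5, P8 — then nothing else fits. Walking it through:
  pool = (0, 2, 2)
  P5 needs (0, 1, 2) <= (0, 2, 2) -> finishes; pool += (1, 0, 3) = (1, 2, 5)
  P8 needs (0, 2, 4) <= (1, 2, 5) -> finishes; pool += (2, 3, 1) = (3, 5, 6)
  P3 still needs (7, 7, 12) but only (3, 5, 6) is free — short on R1, R2 and R3
  P7 still needs (4, 0, 5) but only (3, 5, 6) is free — short on R1
  P6 still needs (0, 1, 7) but only (3, 5, 6) is free — short on R3
  P2 still needs (8, 3, 9) but only (3, 5, 6) is free — short on R1 and R3
Had the request been granted, P3, P7, P6 and P2 could never finish.


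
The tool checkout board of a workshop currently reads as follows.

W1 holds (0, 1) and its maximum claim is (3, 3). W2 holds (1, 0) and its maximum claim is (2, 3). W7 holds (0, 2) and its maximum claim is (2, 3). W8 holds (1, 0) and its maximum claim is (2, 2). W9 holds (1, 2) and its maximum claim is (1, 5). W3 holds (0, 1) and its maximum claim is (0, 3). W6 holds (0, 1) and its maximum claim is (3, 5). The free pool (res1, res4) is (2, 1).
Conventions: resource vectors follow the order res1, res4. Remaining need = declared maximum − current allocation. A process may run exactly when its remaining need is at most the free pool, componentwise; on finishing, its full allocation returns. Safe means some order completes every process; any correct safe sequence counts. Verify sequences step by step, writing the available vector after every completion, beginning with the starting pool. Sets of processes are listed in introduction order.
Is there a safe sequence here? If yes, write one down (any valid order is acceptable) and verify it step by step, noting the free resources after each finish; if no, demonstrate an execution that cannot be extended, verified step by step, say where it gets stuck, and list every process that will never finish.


SAFE, for example via the order W7, W3, W2, W8, W9, W1, W6.
Key observation: the order's first zero-slack moment is W7 ((2, 1) needed, (2, 1) free — a requested resource with nothing to spare).
Walking it through:
  pool = (2, 1)
  W7 needs (2, 1) <= (2, 1) -> finishes; pool += (0, 2) = (2, 3)
  W3 needs (0, 2) <= (2, 3) -> finishes; pool += (0, 1) = (2, 4)
  W2 needs (1, 3) <= (2, 4) -> finishes; pool += (1, 0) = (3, 4)
  W8 needs (1, 2) <= (3, 4) -> finishes; pool += (1, 0) = (4, 4)
  W9 needs (0, 3) <= (4, 4) -> finishes; pool += (1, 2) = (5, 6)
  W1 needs (3, 2) <= (5, 6) -> finishes; pool += (0, 1) = (5, 7)
  W6 needs (3, 4) <= (5, 7) -> finishes; pool += (0, 1) = (5, 8)


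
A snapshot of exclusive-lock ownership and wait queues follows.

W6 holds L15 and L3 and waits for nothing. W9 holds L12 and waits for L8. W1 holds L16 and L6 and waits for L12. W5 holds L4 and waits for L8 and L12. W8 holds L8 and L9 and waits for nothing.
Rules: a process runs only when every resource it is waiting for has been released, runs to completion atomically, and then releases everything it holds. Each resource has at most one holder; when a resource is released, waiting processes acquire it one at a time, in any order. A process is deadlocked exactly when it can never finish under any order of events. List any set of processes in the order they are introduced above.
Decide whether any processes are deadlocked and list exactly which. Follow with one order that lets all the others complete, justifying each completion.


No process is deadlocked.
Key observation: the wait relation is loop-free; peeling off processes with no waits unwinds the whole state.
The rest can finish in the order W8, W6, W9, W5, W1.
Step-by-step check:
  run W8 (it waits on nothing); releases L8 and L9
  run W6 (it waits on nothing); releases L15 and L3
  W9 waits on L8 — all released -> runs and releases L12
  W5 waits on L8 and L12 — all released -> runs and releases L4
  W1 waits on L12 — all released -> runs and releases L16 and L6


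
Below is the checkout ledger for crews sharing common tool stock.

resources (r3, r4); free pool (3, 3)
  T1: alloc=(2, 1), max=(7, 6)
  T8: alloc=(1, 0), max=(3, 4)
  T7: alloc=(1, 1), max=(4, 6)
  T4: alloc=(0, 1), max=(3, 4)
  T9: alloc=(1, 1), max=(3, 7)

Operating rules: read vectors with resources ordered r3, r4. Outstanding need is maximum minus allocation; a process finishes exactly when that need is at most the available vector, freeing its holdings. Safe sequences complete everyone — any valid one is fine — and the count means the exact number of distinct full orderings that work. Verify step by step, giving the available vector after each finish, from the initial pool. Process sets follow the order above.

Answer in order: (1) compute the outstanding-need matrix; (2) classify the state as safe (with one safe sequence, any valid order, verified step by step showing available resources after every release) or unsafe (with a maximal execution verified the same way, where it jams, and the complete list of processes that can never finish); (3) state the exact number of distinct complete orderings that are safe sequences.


(1) Need matrix, components ordered r3, r4:
  T1: (5, 5)
  T8: (2, 4)
  T7: (3, 5)
  T4: (3, 3)
  T9: (2, 6)
(2) UNSAFE — no complete ordering exists.
Key observation: the pool after T4, T8 is (4, 4); every surviving request exceeds it in r4, so progress ends there.
A maximal execution: T4, T8 — then nothing else fits. Check, step by step:
  pool = (3, 3)
  T4: need (3, 3) fits (3, 3); releases (0, 1), pool now (3, 4)
  T8: need (2, 4) fits (3, 4); releases (1, 0), pool now (4, 4)
  T1 cannot run: need (5, 5) vs free (4, 4) (insufficient r3 and r4)
  T7 cannot run: need (3, 5) vs free (4, 4) (insufficient r4)
  T9 cannot run: need (2, 6) vs free (4, 4) (insufficient r4)
Permanently blocked: T1, T7 and T9.
(3) Precisely 0 of the possible complete orderings are safe sequences.
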